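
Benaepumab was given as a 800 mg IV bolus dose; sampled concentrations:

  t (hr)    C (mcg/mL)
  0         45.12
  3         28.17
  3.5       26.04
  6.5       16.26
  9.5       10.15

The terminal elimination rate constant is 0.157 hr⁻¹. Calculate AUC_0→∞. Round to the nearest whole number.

AUC = 291 mcg/mL·hr

Trapezoidal AUC_0→9.5:
  [0→3]: (45.12+28.17)/2 × 3 = 109.935
  [3→3.5]: (28.17+26.04)/2 × 0.5 = 13.5525
  [3.5→6.5]: (26.04+16.26)/2 × 3 = 63.45
  [6.5→9.5]: (16.26+10.15)/2 × 3 = 39.615
  Sum = 226.5525 mcg/mL·hr
Extrapolated tail: C_last / k_e = 10.15 / 0.157 = 64.650
AUC_0→∞ = 226.5525 + 64.650 = 291.2025 mcg/mL·hr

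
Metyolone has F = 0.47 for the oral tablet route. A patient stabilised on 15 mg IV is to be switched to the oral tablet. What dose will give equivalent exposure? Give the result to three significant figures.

D_oral = 31.9 mg

For equal systemic exposure: F × D_ev = D_iv
D_ev = D_iv / F = 15 / 0.47 = 31.9149 mg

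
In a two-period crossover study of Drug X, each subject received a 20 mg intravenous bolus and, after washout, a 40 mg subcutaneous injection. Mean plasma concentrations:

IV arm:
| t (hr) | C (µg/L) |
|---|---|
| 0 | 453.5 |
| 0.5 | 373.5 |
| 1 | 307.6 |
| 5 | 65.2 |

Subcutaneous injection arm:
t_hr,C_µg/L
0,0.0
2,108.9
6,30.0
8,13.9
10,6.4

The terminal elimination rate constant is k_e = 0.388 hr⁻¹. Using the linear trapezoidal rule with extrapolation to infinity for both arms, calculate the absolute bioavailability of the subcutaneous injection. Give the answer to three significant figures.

Trapezoidal AUC_0→5 (IV):
  [0→0.5]: (453.5+373.5)/2 × 0.5 = 206.75
  [0.5→1]: (373.5+307.6)/2 × 0.5 = 170.275
  [1→5]: (307.6+65.2)/2 × 4 = 745.6
  Sum = 1122.625 µg/L·hr
IV tail: 65.2/0.388 = 168.041; AUC_iv,0→∞ = 1122.625 + 168.041 = 1290.666 µg/L·hr
Trapezoidal AUC_0→10 (subcutaneous injection):
  [0→2]: (0.0+108.9)/2 × 2 = 108.9
  [2→6]: (108.9+30.0)/2 × 4 = 277.8
  [6→8]: (30.0+13.9)/2 × 2 = 43.9
  [8→10]: (13.9+6.4)/2 × 2 = 20.3
  Sum = 450.9 µg/L·hr
subcutaneous injection tail: 6.4/0.388 = 16.495; AUC_ev,0→∞ = 450.9 + 16.495 = 467.395 µg/L·hr
F = (AUC_ev/D_ev)/(AUC_iv/D_iv) = (467.395/40)/(1290.666/20) = 11.684875/64.5333 = 0.1811

F = 0.181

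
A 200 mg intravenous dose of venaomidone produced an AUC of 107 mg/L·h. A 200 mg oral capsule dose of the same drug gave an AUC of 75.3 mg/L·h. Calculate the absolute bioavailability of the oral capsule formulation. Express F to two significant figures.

F = (AUC_ev / D_ev) / (AUC_iv / D_iv)
  = (75.3/200) / (107/200)
  = 0.3765 / 0.535 = 0.7037

F = 0.70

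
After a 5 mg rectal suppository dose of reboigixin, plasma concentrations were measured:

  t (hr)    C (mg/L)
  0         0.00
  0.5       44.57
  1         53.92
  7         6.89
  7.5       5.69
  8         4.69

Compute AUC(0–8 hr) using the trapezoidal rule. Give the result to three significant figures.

AUC = 224 mg/L·hr

Trapezoidal AUC_0→8:
  [0→0.5]: (0.00+44.57)/2 × 0.5 = 11.1425
  [0.5→1]: (44.57+53.92)/2 × 0.5 = 24.6225
  [1→7]: (53.92+6.89)/2 × 6 = 182.43
  [7→7.5]: (6.89+5.69)/2 × 0.5 = 3.145
  [7.5→8]: (5.69+4.69)/2 × 0.5 = 2.595
  Sum = 223.935 mg/L·hr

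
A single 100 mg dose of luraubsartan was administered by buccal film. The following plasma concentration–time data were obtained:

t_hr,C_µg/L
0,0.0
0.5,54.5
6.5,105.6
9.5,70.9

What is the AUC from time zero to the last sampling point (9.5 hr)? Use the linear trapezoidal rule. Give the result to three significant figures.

Trapezoidal AUC_0→9.5:
  [0→0.5]: (0.0+54.5)/2 × 0.5 = 13.625
  [0.5→6.5]: (54.5+105.6)/2 × 6 = 480.3
  [6.5→9.5]: (105.6+70.9)/2 × 3 = 264.75
  Sum = 758.675 µg/L·hr

AUC = 759 µg/L·hr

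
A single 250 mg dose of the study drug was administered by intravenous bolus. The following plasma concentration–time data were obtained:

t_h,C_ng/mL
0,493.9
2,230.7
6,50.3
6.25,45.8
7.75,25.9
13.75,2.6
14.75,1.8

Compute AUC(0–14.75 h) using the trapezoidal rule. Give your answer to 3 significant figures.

AUC = 1440 ng/mL·h

Trapezoidal AUC_0→14.75:
  [0→2]: (493.9+230.7)/2 × 2 = 724.6
  [2→6]: (230.7+50.3)/2 × 4 = 562.0
  [6→6.25]: (50.3+45.8)/2 × 0.25 = 12.0125
  [6.25→7.75]: (45.8+25.9)/2 × 1.5 = 53.775
  [7.75→13.75]: (25.9+2.6)/2 × 6 = 85.5
  [13.75→14.75]: (2.6+1.8)/2 × 1 = 2.2
  Sum = 1440.0875 ng/mL·h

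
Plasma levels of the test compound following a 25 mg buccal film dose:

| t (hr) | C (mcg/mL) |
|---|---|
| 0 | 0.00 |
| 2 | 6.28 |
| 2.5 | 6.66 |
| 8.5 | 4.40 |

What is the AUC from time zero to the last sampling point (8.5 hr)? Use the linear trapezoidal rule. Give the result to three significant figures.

Trapezoidal AUC_0→8.5:
  [0→2]: (0.00+6.28)/2 × 2 = 6.28
  [2→2.5]: (6.28+6.66)/2 × 0.5 = 3.235
  [2.5→8.5]: (6.66+4.40)/2 × 6 = 33.18
  Sum = 42.695 mcg/mL·hr

AUC = 42.7 mcg/mL·hr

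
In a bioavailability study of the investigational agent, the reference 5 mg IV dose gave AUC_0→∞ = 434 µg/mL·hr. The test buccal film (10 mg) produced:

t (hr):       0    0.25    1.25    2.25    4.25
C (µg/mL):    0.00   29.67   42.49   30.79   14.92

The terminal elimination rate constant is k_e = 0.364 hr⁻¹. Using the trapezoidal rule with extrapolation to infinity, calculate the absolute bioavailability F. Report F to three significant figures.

F = 0.188

Trapezoidal AUC_0→4.25 (buccal film):
  [0→0.25]: (0.00+29.67)/2 × 0.25 = 3.70875
  [0.25→1.25]: (29.67+42.49)/2 × 1 = 36.08
  [1.25→2.25]: (42.49+30.79)/2 × 1 = 36.64
  [2.25→4.25]: (30.79+14.92)/2 × 2 = 45.71
  Sum = 122.13875 µg/mL·hr
Tail: C_last/k_e = 14.92/0.364 = 40.989
AUC_0→∞ (buccal film) = 122.13875 + 40.989 = 163.12775 µg/mL·hr
F = (AUC_ev/D_ev)/(AUC_iv/D_iv) = (163.12775/10)/(434/5) = 16.312775/86.8 = 0.1879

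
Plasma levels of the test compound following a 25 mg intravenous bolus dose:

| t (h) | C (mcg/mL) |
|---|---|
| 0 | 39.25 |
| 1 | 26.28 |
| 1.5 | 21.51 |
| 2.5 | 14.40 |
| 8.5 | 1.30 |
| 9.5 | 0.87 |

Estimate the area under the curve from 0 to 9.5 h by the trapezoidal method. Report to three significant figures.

AUC = 111 mcg/mL·h

Trapezoidal AUC_0→9.5:
  [0→1]: (39.25+26.28)/2 × 1 = 32.765
  [1→1.5]: (26.28+21.51)/2 × 0.5 = 11.9475
  [1.5→2.5]: (21.51+14.40)/2 × 1 = 17.955
  [2.5→8.5]: (14.40+1.30)/2 × 6 = 47.1
  [8.5→9.5]: (1.30+0.87)/2 × 1 = 1.085
  Sum = 110.8525 mcg/mL·h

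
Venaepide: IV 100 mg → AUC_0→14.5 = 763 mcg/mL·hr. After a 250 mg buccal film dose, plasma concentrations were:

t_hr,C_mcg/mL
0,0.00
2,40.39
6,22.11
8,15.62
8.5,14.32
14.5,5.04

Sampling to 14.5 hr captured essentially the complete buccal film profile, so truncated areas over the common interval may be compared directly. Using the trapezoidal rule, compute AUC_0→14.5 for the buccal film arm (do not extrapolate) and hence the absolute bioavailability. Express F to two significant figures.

Trapezoidal AUC_0→14.5 (buccal film):
  [0→2]: (0.00+40.39)/2 × 2 = 40.39
  [2→6]: (40.39+22.11)/2 × 4 = 125.0
  [6→8]: (22.11+15.62)/2 × 2 = 37.73
  [8→8.5]: (15.62+14.32)/2 × 0.5 = 7.485
  [8.5→14.5]: (14.32+5.04)/2 × 6 = 58.08
  Sum = 268.685 mcg/mL·hr
F = (AUC_ev/D_ev)/(AUC_iv/D_iv) = (268.685/250)/(763/100) = 1.07474/7.63 = 0.1409

F = 0.14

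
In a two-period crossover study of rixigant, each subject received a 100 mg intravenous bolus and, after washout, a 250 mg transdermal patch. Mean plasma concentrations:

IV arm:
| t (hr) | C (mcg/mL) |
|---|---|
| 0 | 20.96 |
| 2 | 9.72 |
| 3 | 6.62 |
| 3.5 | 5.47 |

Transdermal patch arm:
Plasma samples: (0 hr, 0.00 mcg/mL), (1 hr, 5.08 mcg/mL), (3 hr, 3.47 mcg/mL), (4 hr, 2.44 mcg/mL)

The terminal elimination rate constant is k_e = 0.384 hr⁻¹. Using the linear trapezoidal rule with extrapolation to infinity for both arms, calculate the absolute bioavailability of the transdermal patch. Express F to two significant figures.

Trapezoidal AUC_0→3.5 (IV):
  [0→2]: (20.96+9.72)/2 × 2 = 30.68
  [2→3]: (9.72+6.62)/2 × 1 = 8.17
  [3→3.5]: (6.62+5.47)/2 × 0.5 = 3.0225
  Sum = 41.8725 mcg/mL·hr
IV tail: 5.47/0.384 = 14.245; AUC_iv,0→∞ = 41.8725 + 14.245 = 56.1175 mcg/mL·hr
Trapezoidal AUC_0→4 (transdermal patch):
  [0→1]: (0.00+5.08)/2 × 1 = 2.54
  [1→3]: (5.08+3.47)/2 × 2 = 8.55
  [3→4]: (3.47+2.44)/2 × 1 = 2.955
  Sum = 14.045 mcg/mL·hr
transdermal patch tail: 2.44/0.384 = 6.354; AUC_ev,0→∞ = 14.045 + 6.354 = 20.399 mcg/mL·hr
F = (AUC_ev/D_ev)/(AUC_iv/D_iv) = (20.399/250)/(56.1175/100) = 0.081596/0.561175 = 0.1454

F = 0.15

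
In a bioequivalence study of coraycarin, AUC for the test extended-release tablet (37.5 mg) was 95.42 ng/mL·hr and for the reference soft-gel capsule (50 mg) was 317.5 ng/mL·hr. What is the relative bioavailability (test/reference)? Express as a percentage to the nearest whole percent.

F_rel = 40%

F_rel = (AUC_test/D_test) / (AUC_ref/D_ref)
      = (95.42/37.5) / (317.5/50)
      = 2.54453 / 6.35 = 0.4007 = 40.07%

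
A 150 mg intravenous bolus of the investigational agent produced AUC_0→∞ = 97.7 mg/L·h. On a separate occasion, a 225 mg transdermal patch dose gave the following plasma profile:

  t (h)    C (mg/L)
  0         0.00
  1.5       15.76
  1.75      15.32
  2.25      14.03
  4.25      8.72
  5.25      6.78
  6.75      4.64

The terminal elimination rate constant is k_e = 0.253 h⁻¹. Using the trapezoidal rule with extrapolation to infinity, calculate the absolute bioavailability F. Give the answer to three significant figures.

F = 0.549

Trapezoidal AUC_0→6.75 (transdermal patch):
  [0→1.5]: (0.00+15.76)/2 × 1.5 = 11.82
  [1.5→1.75]: (15.76+15.32)/2 × 0.25 = 3.885
  [1.75→2.25]: (15.32+14.03)/2 × 0.5 = 7.3375
  [2.25→4.25]: (14.03+8.72)/2 × 2 = 22.75
  [4.25→5.25]: (8.72+6.78)/2 × 1 = 7.75
  [5.25→6.75]: (6.78+4.64)/2 × 1.5 = 8.565
  Sum = 62.1075 mg/L·h
Tail: C_last/k_e = 4.64/0.253 = 18.340
AUC_0→∞ (transdermal patch) = 62.1075 + 18.340 = 80.4475 mg/L·h
F = (AUC_ev/D_ev)/(AUC_iv/D_iv) = (80.4475/225)/(97.7/150) = 0.357544/0.651333 = 0.5489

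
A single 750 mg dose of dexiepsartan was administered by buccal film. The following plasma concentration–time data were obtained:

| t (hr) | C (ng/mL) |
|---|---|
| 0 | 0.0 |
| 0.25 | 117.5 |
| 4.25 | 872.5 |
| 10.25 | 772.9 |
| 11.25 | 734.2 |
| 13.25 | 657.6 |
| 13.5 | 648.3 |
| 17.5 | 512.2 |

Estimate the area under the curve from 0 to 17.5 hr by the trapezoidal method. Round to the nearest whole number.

AUC = 11560 ng/mL·hr

Trapezoidal AUC_0→17.5:
  [0→0.25]: (0.0+117.5)/2 × 0.25 = 14.6875
  [0.25→4.25]: (117.5+872.5)/2 × 4 = 1980.0
  [4.25→10.25]: (872.5+772.9)/2 × 6 = 4936.2
  [10.25→11.25]: (772.9+734.2)/2 × 1 = 753.55
  [11.25→13.25]: (734.2+657.6)/2 × 2 = 1391.8
  [13.25→13.5]: (657.6+648.3)/2 × 0.25 = 163.2375
  [13.5→17.5]: (648.3+512.2)/2 × 4 = 2321.0
  Sum = 11560.475 ng/mL·hr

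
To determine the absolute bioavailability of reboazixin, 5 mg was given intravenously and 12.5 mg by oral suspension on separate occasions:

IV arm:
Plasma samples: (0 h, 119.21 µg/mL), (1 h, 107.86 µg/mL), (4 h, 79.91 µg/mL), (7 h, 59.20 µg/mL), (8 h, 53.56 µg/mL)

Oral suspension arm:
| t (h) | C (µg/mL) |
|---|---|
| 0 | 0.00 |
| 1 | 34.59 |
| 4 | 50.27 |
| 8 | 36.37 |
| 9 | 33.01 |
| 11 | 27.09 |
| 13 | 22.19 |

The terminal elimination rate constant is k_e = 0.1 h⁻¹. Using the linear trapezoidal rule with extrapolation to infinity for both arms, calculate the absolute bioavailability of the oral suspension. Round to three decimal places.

Trapezoidal AUC_0→8 (IV):
  [0→1]: (119.21+107.86)/2 × 1 = 113.535
  [1→4]: (107.86+79.91)/2 × 3 = 281.655
  [4→7]: (79.91+59.20)/2 × 3 = 208.665
  [7→8]: (59.20+53.56)/2 × 1 = 56.38
  Sum = 660.235 µg/mL·h
IV tail: 53.56/0.1 = 535.600; AUC_iv,0→∞ = 660.235 + 535.600 = 1195.835 µg/mL·h
Trapezoidal AUC_0→13 (oral suspension):
  [0→1]: (0.00+34.59)/2 × 1 = 17.295
  [1→4]: (34.59+50.27)/2 × 3 = 127.29
  [4→8]: (50.27+36.37)/2 × 4 = 173.28
  [8→9]: (36.37+33.01)/2 × 1 = 34.69
  [9→11]: (33.01+27.09)/2 × 2 = 60.1
  [11→13]: (27.09+22.19)/2 × 2 = 49.28
  Sum = 461.935 µg/mL·h
oral suspension tail: 22.19/0.1 = 221.900; AUC_ev,0→∞ = 461.935 + 221.900 = 683.835 µg/mL·h
F = (AUC_ev/D_ev)/(AUC_iv/D_iv) = (683.835/12.5)/(1195.835/5) = 54.7068/239.167 = 0.2287

F = 0.229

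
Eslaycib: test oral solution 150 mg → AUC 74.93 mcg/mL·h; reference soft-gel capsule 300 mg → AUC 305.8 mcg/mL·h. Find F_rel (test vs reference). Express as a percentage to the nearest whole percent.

F_rel = (AUC_test/D_test) / (AUC_ref/D_ref)
      = (74.93/150) / (305.8/300)
      = 0.499533 / 1.01933 = 0.4901 = 49.01%

F_rel = 49%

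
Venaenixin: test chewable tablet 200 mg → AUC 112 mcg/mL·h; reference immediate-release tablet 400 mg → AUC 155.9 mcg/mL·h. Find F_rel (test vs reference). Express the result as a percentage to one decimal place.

F_rel = 143.7%

F_rel = (AUC_test/D_test) / (AUC_ref/D_ref)
      = (112/200) / (155.9/400)
      = 0.56 / 0.38975 = 1.4368 = 143.68%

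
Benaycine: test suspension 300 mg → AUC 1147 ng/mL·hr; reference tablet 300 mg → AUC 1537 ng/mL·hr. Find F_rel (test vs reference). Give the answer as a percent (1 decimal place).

F_rel = (AUC_test/D_test) / (AUC_ref/D_ref)
      = (1147/300) / (1537/300)
      = 3.82333 / 5.12333 = 0.7463 = 74.63%

F_rel = 74.6%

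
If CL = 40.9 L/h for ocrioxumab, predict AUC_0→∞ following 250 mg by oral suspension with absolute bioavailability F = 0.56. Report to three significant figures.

AUC = 3.42 mg/L·h

AUC_0→∞ = F × Dose / CL
        = 0.56 × 250 / 40.9 = 3.42298 mg/L·h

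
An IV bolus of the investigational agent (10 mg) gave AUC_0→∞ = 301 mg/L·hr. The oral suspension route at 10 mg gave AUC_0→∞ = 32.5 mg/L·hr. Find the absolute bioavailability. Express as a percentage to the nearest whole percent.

F = 11%

F = (AUC_ev / D_ev) / (AUC_iv / D_iv)
  = (32.5/10) / (301/10)
  = 3.25 / 30.1 = 0.1080
  = 10.80%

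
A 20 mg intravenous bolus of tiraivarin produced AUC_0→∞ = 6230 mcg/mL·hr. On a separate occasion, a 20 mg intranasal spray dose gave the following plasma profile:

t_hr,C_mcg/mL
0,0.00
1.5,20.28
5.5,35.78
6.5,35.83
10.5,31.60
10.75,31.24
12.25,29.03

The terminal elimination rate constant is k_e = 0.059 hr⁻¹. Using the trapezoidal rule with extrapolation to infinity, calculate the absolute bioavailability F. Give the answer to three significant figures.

F = 0.135

Trapezoidal AUC_0→12.25 (intranasal spray):
  [0→1.5]: (0.00+20.28)/2 × 1.5 = 15.21
  [1.5→5.5]: (20.28+35.78)/2 × 4 = 112.12
  [5.5→6.5]: (35.78+35.83)/2 × 1 = 35.805
  [6.5→10.5]: (35.83+31.60)/2 × 4 = 134.86
  [10.5→10.75]: (31.60+31.24)/2 × 0.25 = 7.855
  [10.75→12.25]: (31.24+29.03)/2 × 1.5 = 45.2025
  Sum = 351.0525 mcg/mL·hr
Tail: C_last/k_e = 29.03/0.059 = 492.034
AUC_0→∞ (intranasal spray) = 351.0525 + 492.034 = 843.0865 mcg/mL·hr
F = (AUC_ev/D_ev)/(AUC_iv/D_iv) = (843.0865/20)/(6230/20) = 42.154325/311.5 = 0.1353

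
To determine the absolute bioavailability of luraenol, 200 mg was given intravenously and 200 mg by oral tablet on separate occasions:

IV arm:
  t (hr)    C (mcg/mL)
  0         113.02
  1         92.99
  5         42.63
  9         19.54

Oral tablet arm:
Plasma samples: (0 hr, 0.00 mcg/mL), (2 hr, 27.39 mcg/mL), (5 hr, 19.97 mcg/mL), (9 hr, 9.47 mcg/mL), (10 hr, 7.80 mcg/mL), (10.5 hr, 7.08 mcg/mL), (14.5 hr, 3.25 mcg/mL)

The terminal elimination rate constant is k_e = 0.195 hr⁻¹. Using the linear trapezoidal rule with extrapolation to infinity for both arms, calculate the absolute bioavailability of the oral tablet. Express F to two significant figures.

F = 0.35

Trapezoidal AUC_0→9 (IV):
  [0→1]: (113.02+92.99)/2 × 1 = 103.005
  [1→5]: (92.99+42.63)/2 × 4 = 271.24
  [5→9]: (42.63+19.54)/2 × 4 = 124.34
  Sum = 498.585 mcg/mL·hr
IV tail: 19.54/0.195 = 100.205; AUC_iv,0→∞ = 498.585 + 100.205 = 598.79 mcg/mL·hr
Trapezoidal AUC_0→14.5 (oral tablet):
  [0→2]: (0.00+27.39)/2 × 2 = 27.39
  [2→5]: (27.39+19.97)/2 × 3 = 71.04
  [5→9]: (19.97+9.47)/2 × 4 = 58.88
  [9→10]: (9.47+7.80)/2 × 1 = 8.635
  [10→10.5]: (7.80+7.08)/2 × 0.5 = 3.72
  [10.5→14.5]: (7.08+3.25)/2 × 4 = 20.66
  Sum = 190.325 mcg/mL·hr
oral tablet tail: 3.25/0.195 = 16.667; AUC_ev,0→∞ = 190.325 + 16.667 = 206.992 mcg/mL·hr
F = (AUC_ev/D_ev)/(AUC_iv/D_iv) = (206.992/200)/(598.79/200) = 1.03496/2.99395 = 0.3457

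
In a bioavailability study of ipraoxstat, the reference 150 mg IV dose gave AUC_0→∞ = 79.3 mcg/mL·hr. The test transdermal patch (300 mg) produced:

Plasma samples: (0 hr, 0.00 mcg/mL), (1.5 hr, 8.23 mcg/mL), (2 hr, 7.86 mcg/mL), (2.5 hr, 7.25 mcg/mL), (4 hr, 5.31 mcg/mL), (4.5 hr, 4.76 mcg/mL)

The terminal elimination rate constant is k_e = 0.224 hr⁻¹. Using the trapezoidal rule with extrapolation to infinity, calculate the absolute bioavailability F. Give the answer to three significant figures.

F = 0.297

Trapezoidal AUC_0→4.5 (transdermal patch):
  [0→1.5]: (0.00+8.23)/2 × 1.5 = 6.1725
  [1.5→2]: (8.23+7.86)/2 × 0.5 = 4.0225
  [2→2.5]: (7.86+7.25)/2 × 0.5 = 3.7775
  [2.5→4]: (7.25+5.31)/2 × 1.5 = 9.42
  [4→4.5]: (5.31+4.76)/2 × 0.5 = 2.5175
  Sum = 25.91 mcg/mL·hr
Tail: C_last/k_e = 4.76/0.224 = 21.250
AUC_0→∞ (transdermal patch) = 25.91 + 21.250 = 47.16 mcg/mL·hr
F = (AUC_ev/D_ev)/(AUC_iv/D_iv) = (47.16/300)/(79.3/150) = 0.1572/0.528667 = 0.2974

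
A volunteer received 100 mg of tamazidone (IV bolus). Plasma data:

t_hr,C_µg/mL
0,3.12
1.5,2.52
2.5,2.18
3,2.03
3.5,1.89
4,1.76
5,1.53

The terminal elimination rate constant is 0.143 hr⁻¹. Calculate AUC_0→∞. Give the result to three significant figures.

AUC = 21.9 µg/mL·hr

Trapezoidal AUC_0→5:
  [0→1.5]: (3.12+2.52)/2 × 1.5 = 4.23
  [1.5→2.5]: (2.52+2.18)/2 × 1 = 2.35
  [2.5→3]: (2.18+2.03)/2 × 0.5 = 1.0525
  [3→3.5]: (2.03+1.89)/2 × 0.5 = 0.98
  [3.5→4]: (1.89+1.76)/2 × 0.5 = 0.9125
  [4→5]: (1.76+1.53)/2 × 1 = 1.645
  Sum = 11.17 µg/mL·hr
Extrapolated tail: C_last / k_e = 1.53 / 0.143 = 10.699
AUC_0→∞ = 11.17 + 10.699 = 21.869 µg/mL·hr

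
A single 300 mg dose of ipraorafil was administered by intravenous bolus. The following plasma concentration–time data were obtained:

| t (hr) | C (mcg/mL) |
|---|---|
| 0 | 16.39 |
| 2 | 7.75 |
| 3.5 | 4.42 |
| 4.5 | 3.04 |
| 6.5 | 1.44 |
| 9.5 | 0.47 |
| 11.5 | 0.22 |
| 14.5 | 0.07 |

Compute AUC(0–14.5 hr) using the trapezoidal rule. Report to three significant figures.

AUC = 45.5 mcg/mL·hr

Trapezoidal AUC_0→14.5:
  [0→2]: (16.39+7.75)/2 × 2 = 24.14
  [2→3.5]: (7.75+4.42)/2 × 1.5 = 9.1275
  [3.5→4.5]: (4.42+3.04)/2 × 1 = 3.73
  [4.5→6.5]: (3.04+1.44)/2 × 2 = 4.48
  [6.5→9.5]: (1.44+0.47)/2 × 3 = 2.865
  [9.5→11.5]: (0.47+0.22)/2 × 2 = 0.69
  [11.5→14.5]: (0.22+0.07)/2 × 3 = 0.435
  Sum = 45.4675 mcg/mL·hr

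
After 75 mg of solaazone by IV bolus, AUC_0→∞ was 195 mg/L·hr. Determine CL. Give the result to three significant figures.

CL = Dose_iv / AUC_0→∞
   = 75 / 195 = 0.384615 L/hr

CL = 0.385 L/hr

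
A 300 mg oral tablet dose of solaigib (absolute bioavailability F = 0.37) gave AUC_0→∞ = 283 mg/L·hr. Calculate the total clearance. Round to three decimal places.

CL = 0.392 L/hr

CL = F × Dose / AUC_0→∞
   = 0.37 × 300 / 283 = 0.392226 L/hr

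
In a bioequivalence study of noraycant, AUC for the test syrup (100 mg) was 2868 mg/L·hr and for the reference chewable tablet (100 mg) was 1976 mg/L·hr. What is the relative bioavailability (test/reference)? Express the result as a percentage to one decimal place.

F_rel = 145.1%

F_rel = (AUC_test/D_test) / (AUC_ref/D_ref)
      = (2868/100) / (1976/100)
      = 28.68 / 19.76 = 1.4514 = 145.14%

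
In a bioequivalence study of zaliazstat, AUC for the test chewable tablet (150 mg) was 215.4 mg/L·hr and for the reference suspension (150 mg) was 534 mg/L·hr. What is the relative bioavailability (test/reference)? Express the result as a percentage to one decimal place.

F_rel = 40.3%

F_rel = (AUC_test/D_test) / (AUC_ref/D_ref)
      = (215.4/150) / (534/150)
      = 1.436 / 3.56 = 0.4034 = 40.34%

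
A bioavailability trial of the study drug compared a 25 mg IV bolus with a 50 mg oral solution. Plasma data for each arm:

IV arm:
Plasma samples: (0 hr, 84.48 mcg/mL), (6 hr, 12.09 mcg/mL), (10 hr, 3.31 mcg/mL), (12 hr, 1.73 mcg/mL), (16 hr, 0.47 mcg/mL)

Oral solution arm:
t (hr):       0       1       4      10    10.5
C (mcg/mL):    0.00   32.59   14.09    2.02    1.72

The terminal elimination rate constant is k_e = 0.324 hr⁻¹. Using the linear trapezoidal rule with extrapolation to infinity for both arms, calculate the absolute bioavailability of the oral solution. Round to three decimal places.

F = 0.213

Trapezoidal AUC_0→16 (IV):
  [0→6]: (84.48+12.09)/2 × 6 = 289.71
  [6→10]: (12.09+3.31)/2 × 4 = 30.8
  [10→12]: (3.31+1.73)/2 × 2 = 5.04
  [12→16]: (1.73+0.47)/2 × 4 = 4.4
  Sum = 329.95 mcg/mL·hr
IV tail: 0.47/0.324 = 1.451; AUC_iv,0→∞ = 329.95 + 1.451 = 331.401 mcg/mL·hr
Trapezoidal AUC_0→10.5 (oral solution):
  [0→1]: (0.00+32.59)/2 × 1 = 16.295
  [1→4]: (32.59+14.09)/2 × 3 = 70.02
  [4→10]: (14.09+2.02)/2 × 6 = 48.33
  [10→10.5]: (2.02+1.72)/2 × 0.5 = 0.935
  Sum = 135.58 mcg/mL·hr
oral solution tail: 1.72/0.324 = 5.309; AUC_ev,0→∞ = 135.58 + 5.309 = 140.889 mcg/mL·hr
F = (AUC_ev/D_ev)/(AUC_iv/D_iv) = (140.889/50)/(331.401/25) = 2.81778/13.25604 = 0.2126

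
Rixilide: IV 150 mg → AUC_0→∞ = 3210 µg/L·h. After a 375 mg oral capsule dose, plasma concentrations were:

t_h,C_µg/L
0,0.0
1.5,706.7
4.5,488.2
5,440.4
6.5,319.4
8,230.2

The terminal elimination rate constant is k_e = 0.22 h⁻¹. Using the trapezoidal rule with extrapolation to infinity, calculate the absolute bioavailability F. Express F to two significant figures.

Trapezoidal AUC_0→8 (oral capsule):
  [0→1.5]: (0.0+706.7)/2 × 1.5 = 530.025
  [1.5→4.5]: (706.7+488.2)/2 × 3 = 1792.35
  [4.5→5]: (488.2+440.4)/2 × 0.5 = 232.15
  [5→6.5]: (440.4+319.4)/2 × 1.5 = 569.85
  [6.5→8]: (319.4+230.2)/2 × 1.5 = 412.2
  Sum = 3536.575 µg/L·h
Tail: C_last/k_e = 230.2/0.22 = 1046.364
AUC_0→∞ (oral capsule) = 3536.575 + 1046.364 = 4582.939 µg/L·h
F = (AUC_ev/D_ev)/(AUC_iv/D_iv) = (4582.939/375)/(3210/150) = 12.2212/21.4 = 0.5711

F = 0.57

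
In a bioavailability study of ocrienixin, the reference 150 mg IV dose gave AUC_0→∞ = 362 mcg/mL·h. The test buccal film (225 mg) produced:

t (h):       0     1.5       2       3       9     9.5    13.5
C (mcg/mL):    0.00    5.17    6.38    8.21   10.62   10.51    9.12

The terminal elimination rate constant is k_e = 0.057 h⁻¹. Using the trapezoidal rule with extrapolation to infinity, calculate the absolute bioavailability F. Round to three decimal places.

F = 0.507

Trapezoidal AUC_0→13.5 (buccal film):
  [0→1.5]: (0.00+5.17)/2 × 1.5 = 3.8775
  [1.5→2]: (5.17+6.38)/2 × 0.5 = 2.8875
  [2→3]: (6.38+8.21)/2 × 1 = 7.295
  [3→9]: (8.21+10.62)/2 × 6 = 56.49
  [9→9.5]: (10.62+10.51)/2 × 0.5 = 5.2825
  [9.5→13.5]: (10.51+9.12)/2 × 4 = 39.26
  Sum = 115.0925 mcg/mL·h
Tail: C_last/k_e = 9.12/0.057 = 160.000
AUC_0→∞ (buccal film) = 115.0925 + 160.000 = 275.0925 mcg/mL·h
F = (AUC_ev/D_ev)/(AUC_iv/D_iv) = (275.0925/225)/(362/150) = 1.22263/2.41333 = 0.5066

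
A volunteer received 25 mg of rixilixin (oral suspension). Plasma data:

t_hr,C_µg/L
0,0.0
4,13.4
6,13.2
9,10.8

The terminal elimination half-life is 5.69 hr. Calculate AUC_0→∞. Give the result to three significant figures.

AUC = 178 µg/L·hr

Trapezoidal AUC_0→9:
  [0→4]: (0.0+13.4)/2 × 4 = 26.8
  [4→6]: (13.4+13.2)/2 × 2 = 26.6
  [6→9]: (13.2+10.8)/2 × 3 = 36.0
  Sum = 89.4 µg/L·hr
k_e = ln2 / t½ = 0.693147 / 5.69 = 0.1218 hr^-1
Extrapolated tail: C_last / k_e = 10.8 / 0.1218 = 88.670
AUC_0→∞ = 89.4 + 88.670 = 178.07 µg/L·hr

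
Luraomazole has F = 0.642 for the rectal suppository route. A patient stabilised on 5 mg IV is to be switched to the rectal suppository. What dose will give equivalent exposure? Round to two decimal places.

For equal systemic exposure: F × D_ev = D_iv
D_ev = D_iv / F = 5 / 0.642 = 7.78816 mg

D_rectal = 7.79 mg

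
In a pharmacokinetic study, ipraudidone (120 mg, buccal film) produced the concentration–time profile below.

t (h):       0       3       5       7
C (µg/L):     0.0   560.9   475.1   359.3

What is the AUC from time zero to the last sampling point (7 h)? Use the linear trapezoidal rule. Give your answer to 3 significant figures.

Trapezoidal AUC_0→7:
  [0→3]: (0.0+560.9)/2 × 3 = 841.35
  [3→5]: (560.9+475.1)/2 × 2 = 1036.0
  [5→7]: (475.1+359.3)/2 × 2 = 834.4
  Sum = 2711.75 µg/L·h

AUC = 2710 µg/L·h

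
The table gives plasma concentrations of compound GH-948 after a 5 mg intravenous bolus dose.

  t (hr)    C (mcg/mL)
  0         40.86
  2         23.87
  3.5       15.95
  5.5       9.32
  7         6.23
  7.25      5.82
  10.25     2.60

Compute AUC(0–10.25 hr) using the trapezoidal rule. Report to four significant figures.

AUC = 145.7 mcg/mL·hr

Trapezoidal AUC_0→10.25:
  [0→2]: (40.86+23.87)/2 × 2 = 64.73
  [2→3.5]: (23.87+15.95)/2 × 1.5 = 29.865
  [3.5→5.5]: (15.95+9.32)/2 × 2 = 25.27
  [5.5→7]: (9.32+6.23)/2 × 1.5 = 11.6625
  [7→7.25]: (6.23+5.82)/2 × 0.25 = 1.50625
  [7.25→10.25]: (5.82+2.60)/2 × 3 = 12.63
  Sum = 145.66375 mcg/mL·hr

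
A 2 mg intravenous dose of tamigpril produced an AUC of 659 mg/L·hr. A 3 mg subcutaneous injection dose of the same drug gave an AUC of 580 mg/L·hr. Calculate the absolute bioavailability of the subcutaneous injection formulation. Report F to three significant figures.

F = (AUC_ev / D_ev) / (AUC_iv / D_iv)
  = (580/3) / (659/2)
  = 193.333 / 329.5 = 0.5867

F = 0.587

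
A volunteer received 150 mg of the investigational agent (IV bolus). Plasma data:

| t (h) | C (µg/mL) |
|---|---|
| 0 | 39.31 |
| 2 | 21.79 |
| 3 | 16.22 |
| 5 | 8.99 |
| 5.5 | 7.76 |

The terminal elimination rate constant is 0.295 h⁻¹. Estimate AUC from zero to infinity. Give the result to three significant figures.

AUC = 136 µg/mL·h

Trapezoidal AUC_0→5.5:
  [0→2]: (39.31+21.79)/2 × 2 = 61.1
  [2→3]: (21.79+16.22)/2 × 1 = 19.005
  [3→5]: (16.22+8.99)/2 × 2 = 25.21
  [5→5.5]: (8.99+7.76)/2 × 0.5 = 4.1875
  Sum = 109.5025 µg/mL·h
Extrapolated tail: C_last / k_e = 7.76 / 0.295 = 26.305
AUC_0→∞ = 109.5025 + 26.305 = 135.8075 µg/mL·h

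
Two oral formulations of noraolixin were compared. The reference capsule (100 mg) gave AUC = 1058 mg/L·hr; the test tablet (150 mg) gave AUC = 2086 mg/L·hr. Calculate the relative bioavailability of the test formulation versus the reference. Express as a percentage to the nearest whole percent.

F_rel = 131%

F_rel = (AUC_test/D_test) / (AUC_ref/D_ref)
      = (2086/150) / (1058/100)
      = 13.9067 / 10.58 = 1.3144 = 131.44%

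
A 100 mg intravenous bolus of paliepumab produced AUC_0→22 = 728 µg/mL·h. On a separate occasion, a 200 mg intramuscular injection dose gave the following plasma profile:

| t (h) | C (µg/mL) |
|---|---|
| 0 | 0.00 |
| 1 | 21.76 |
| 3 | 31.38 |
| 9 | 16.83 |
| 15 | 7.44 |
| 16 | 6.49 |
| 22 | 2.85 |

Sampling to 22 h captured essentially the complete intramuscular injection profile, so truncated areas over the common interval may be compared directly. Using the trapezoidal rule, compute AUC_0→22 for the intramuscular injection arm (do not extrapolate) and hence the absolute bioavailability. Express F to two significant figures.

F = 0.22

Trapezoidal AUC_0→22 (intramuscular injection):
  [0→1]: (0.00+21.76)/2 × 1 = 10.88
  [1→3]: (21.76+31.38)/2 × 2 = 53.14
  [3→9]: (31.38+16.83)/2 × 6 = 144.63
  [9→15]: (16.83+7.44)/2 × 6 = 72.81
  [15→16]: (7.44+6.49)/2 × 1 = 6.965
  [16→22]: (6.49+2.85)/2 × 6 = 28.02
  Sum = 316.445 µg/mL·h
F = (AUC_ev/D_ev)/(AUC_iv/D_iv) = (316.445/200)/(728/100) = 1.582225/7.28 = 0.2173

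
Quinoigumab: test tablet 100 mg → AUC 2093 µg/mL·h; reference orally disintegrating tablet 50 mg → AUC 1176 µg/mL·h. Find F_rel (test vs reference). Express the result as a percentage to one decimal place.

F_rel = 89.0%

F_rel = (AUC_test/D_test) / (AUC_ref/D_ref)
      = (2093/100) / (1176/50)
      = 20.93 / 23.52 = 0.8899 = 88.99%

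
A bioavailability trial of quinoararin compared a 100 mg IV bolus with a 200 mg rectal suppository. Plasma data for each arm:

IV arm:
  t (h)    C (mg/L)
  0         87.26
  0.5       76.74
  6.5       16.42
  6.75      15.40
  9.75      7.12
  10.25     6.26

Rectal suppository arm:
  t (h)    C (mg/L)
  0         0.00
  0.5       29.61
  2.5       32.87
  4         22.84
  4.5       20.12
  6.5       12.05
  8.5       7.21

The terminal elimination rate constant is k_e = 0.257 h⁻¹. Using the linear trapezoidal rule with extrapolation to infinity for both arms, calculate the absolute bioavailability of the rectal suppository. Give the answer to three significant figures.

F = 0.262

Trapezoidal AUC_0→10.25 (IV):
  [0→0.5]: (87.26+76.74)/2 × 0.5 = 41.0
  [0.5→6.5]: (76.74+16.42)/2 × 6 = 279.48
  [6.5→6.75]: (16.42+15.40)/2 × 0.25 = 3.9775
  [6.75→9.75]: (15.40+7.12)/2 × 3 = 33.78
  [9.75→10.25]: (7.12+6.26)/2 × 0.5 = 3.345
  Sum = 361.5825 mg/L·h
IV tail: 6.26/0.257 = 24.358; AUC_iv,0→∞ = 361.5825 + 24.358 = 385.9405 mg/L·h
Trapezoidal AUC_0→8.5 (rectal suppository):
  [0→0.5]: (0.00+29.61)/2 × 0.5 = 7.4025
  [0.5→2.5]: (29.61+32.87)/2 × 2 = 62.48
  [2.5→4]: (32.87+22.84)/2 × 1.5 = 41.7825
  [4→4.5]: (22.84+20.12)/2 × 0.5 = 10.74
  [4.5→6.5]: (20.12+12.05)/2 × 2 = 32.17
  [6.5→8.5]: (12.05+7.21)/2 × 2 = 19.26
  Sum = 173.835 mg/L·h
rectal suppository tail: 7.21/0.257 = 28.054; AUC_ev,0→∞ = 173.835 + 28.054 = 201.889 mg/L·h
F = (AUC_ev/D_ev)/(AUC_iv/D_iv) = (201.889/200)/(385.9405/100) = 1.009445/3.859405 = 0.2616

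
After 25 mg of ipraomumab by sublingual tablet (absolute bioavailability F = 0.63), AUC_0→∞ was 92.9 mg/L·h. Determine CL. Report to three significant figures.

CL = F × Dose / AUC_0→∞
   = 0.63 × 25 / 92.9 = 0.169537 L/h

CL = 0.170 L/h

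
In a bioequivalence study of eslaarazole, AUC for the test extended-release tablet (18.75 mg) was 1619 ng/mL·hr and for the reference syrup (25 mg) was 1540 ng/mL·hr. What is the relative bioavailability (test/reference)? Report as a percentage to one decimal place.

F_rel = 140.2%

F_rel = (AUC_test/D_test) / (AUC_ref/D_ref)
      = (1619/18.75) / (1540/25)
      = 86.3467 / 61.6 = 1.4017 = 140.17%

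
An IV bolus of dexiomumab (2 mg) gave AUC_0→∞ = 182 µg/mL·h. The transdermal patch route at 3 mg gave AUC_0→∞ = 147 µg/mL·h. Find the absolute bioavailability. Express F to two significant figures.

F = (AUC_ev / D_ev) / (AUC_iv / D_iv)
  = (147/3) / (182/2)
  = 49 / 91 = 0.5385

F = 0.54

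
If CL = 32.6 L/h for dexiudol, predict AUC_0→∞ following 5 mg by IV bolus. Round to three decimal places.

AUC = 0.153 mg/L·h

AUC_0→∞ = Dose_iv / CL
        = 5 / 32.6 = 0.153374 mg/L·h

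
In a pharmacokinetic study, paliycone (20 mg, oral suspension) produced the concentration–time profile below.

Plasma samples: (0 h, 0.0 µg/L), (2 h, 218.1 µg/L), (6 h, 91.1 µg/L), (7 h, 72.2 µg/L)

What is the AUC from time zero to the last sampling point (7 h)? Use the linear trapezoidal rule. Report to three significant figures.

Trapezoidal AUC_0→7:
  [0→2]: (0.0+218.1)/2 × 2 = 218.1
  [2→6]: (218.1+91.1)/2 × 4 = 618.4
  [6→7]: (91.1+72.2)/2 × 1 = 81.65
  Sum = 918.15 µg/L·h

AUC = 918 µg/L·h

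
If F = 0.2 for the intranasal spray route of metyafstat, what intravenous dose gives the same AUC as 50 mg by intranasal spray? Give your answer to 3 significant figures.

D_iv = 10.0 mg

Systemic exposure from an extravascular dose = F × D_ev, so the equivalent IV dose is F × D_ev.
D_iv = F × D_ev = 0.2 × 50 = 10 mg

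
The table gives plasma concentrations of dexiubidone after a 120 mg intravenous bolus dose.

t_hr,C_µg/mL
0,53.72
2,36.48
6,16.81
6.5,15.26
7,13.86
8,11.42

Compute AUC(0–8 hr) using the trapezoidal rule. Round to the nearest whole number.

AUC = 225 µg/mL·hr

Trapezoidal AUC_0→8:
  [0→2]: (53.72+36.48)/2 × 2 = 90.2
  [2→6]: (36.48+16.81)/2 × 4 = 106.58
  [6→6.5]: (16.81+15.26)/2 × 0.5 = 8.0175
  [6.5→7]: (15.26+13.86)/2 × 0.5 = 7.28
  [7→8]: (13.86+11.42)/2 × 1 = 12.64
  Sum = 224.7175 µg/mL·hr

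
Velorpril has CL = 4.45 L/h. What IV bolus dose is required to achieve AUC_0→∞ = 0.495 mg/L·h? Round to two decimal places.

Dose_iv = CL × AUC_0→∞
     = 4.45 × 0.495 = 2.20275 mg

Dose = 2.20 mg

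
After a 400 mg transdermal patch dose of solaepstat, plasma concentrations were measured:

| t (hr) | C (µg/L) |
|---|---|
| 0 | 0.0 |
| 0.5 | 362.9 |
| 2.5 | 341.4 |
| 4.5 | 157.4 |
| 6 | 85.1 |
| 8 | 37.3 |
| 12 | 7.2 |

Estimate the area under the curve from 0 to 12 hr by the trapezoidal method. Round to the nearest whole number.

AUC = 1687 µg/L·hr

Trapezoidal AUC_0→12:
  [0→0.5]: (0.0+362.9)/2 × 0.5 = 90.725
  [0.5→2.5]: (362.9+341.4)/2 × 2 = 704.3
  [2.5→4.5]: (341.4+157.4)/2 × 2 = 498.8
  [4.5→6]: (157.4+85.1)/2 × 1.5 = 181.875
  [6→8]: (85.1+37.3)/2 × 2 = 122.4
  [8→12]: (37.3+7.2)/2 × 4 = 89.0
  Sum = 1687.1 µg/L·hr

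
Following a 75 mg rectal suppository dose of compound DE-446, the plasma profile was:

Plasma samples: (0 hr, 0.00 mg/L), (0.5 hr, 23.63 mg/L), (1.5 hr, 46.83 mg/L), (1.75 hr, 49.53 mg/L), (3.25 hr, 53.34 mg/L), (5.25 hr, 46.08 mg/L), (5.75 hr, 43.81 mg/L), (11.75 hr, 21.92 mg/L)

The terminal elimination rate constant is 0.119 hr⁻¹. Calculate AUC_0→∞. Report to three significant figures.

Trapezoidal AUC_0→11.75:
  [0→0.5]: (0.00+23.63)/2 × 0.5 = 5.9075
  [0.5→1.5]: (23.63+46.83)/2 × 1 = 35.23
  [1.5→1.75]: (46.83+49.53)/2 × 0.25 = 12.045
  [1.75→3.25]: (49.53+53.34)/2 × 1.5 = 77.1525
  [3.25→5.25]: (53.34+46.08)/2 × 2 = 99.42
  [5.25→5.75]: (46.08+43.81)/2 × 0.5 = 22.4725
  [5.75→11.75]: (43.81+21.92)/2 × 6 = 197.19
  Sum = 449.4175 mg/L·hr
Extrapolated tail: C_last / k_e = 21.92 / 0.119 = 184.202
AUC_0→∞ = 449.4175 + 184.202 = 633.6195 mg/L·hr

AUC = 634 mg/L·hr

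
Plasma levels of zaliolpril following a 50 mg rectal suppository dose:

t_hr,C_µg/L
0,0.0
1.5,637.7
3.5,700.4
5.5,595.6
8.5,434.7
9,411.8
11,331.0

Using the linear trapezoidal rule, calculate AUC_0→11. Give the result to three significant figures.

AUC = 5610 µg/L·hr

Trapezoidal AUC_0→11:
  [0→1.5]: (0.0+637.7)/2 × 1.5 = 478.275
  [1.5→3.5]: (637.7+700.4)/2 × 2 = 1338.1
  [3.5→5.5]: (700.4+595.6)/2 × 2 = 1296.0
  [5.5→8.5]: (595.6+434.7)/2 × 3 = 1545.45
  [8.5→9]: (434.7+411.8)/2 × 0.5 = 211.625
  [9→11]: (411.8+331.0)/2 × 2 = 742.8
  Sum = 5612.25 µg/L·hr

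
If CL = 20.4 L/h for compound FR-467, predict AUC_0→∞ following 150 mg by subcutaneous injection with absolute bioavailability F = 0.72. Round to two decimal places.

AUC_0→∞ = F × Dose / CL
        = 0.72 × 150 / 20.4 = 5.29412 mg/L·h

AUC = 5.29 mg/L·h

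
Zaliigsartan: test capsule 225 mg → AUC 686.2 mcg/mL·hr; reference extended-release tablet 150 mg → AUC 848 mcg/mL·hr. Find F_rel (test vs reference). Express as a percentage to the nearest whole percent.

F_rel = 54%

F_rel = (AUC_test/D_test) / (AUC_ref/D_ref)
      = (686.2/225) / (848/150)
      = 3.04978 / 5.65333 = 0.5395 = 53.95%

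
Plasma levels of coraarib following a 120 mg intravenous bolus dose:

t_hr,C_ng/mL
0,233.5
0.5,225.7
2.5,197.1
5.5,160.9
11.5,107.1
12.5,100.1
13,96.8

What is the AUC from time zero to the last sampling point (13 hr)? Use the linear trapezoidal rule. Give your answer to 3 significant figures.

AUC = 2030 ng/mL·hr

Trapezoidal AUC_0→13:
  [0→0.5]: (233.5+225.7)/2 × 0.5 = 114.8
  [0.5→2.5]: (225.7+197.1)/2 × 2 = 422.8
  [2.5→5.5]: (197.1+160.9)/2 × 3 = 537.0
  [5.5→11.5]: (160.9+107.1)/2 × 6 = 804.0
  [11.5→12.5]: (107.1+100.1)/2 × 1 = 103.6
  [12.5→13]: (100.1+96.8)/2 × 0.5 = 49.225
  Sum = 2031.425 ng/mL·hr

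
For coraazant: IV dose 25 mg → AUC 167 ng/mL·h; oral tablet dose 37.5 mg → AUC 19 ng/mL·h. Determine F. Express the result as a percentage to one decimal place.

F = (AUC_ev / D_ev) / (AUC_iv / D_iv)
  = (19/37.5) / (167/25)
  = 0.506667 / 6.68 = 0.0758
  = 7.58%

F = 7.6%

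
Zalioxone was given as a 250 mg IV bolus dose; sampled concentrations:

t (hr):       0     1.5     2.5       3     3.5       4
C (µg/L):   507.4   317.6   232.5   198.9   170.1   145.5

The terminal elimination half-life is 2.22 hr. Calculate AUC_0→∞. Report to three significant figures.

Trapezoidal AUC_0→4:
  [0→1.5]: (507.4+317.6)/2 × 1.5 = 618.75
  [1.5→2.5]: (317.6+232.5)/2 × 1 = 275.05
  [2.5→3]: (232.5+198.9)/2 × 0.5 = 107.85
  [3→3.5]: (198.9+170.1)/2 × 0.5 = 92.25
  [3.5→4]: (170.1+145.5)/2 × 0.5 = 78.9
  Sum = 1172.8 µg/L·hr
k_e = ln2 / t½ = 0.693147 / 2.22 = 0.3122 hr^-1
Extrapolated tail: C_last / k_e = 145.5 / 0.3122 = 466.047
AUC_0→∞ = 1172.8 + 466.047 = 1638.847 µg/L·hr

AUC = 1640 µg/L·hr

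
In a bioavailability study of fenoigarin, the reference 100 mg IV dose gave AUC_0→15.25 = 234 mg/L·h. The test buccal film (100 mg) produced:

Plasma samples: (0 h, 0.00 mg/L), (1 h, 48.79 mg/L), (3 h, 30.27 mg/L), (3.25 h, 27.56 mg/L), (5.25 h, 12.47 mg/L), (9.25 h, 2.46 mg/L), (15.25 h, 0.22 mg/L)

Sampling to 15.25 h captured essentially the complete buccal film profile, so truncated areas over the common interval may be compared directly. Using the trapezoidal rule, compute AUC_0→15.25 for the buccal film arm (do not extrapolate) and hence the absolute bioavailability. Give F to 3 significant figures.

F = 0.806

Trapezoidal AUC_0→15.25 (buccal film):
  [0→1]: (0.00+48.79)/2 × 1 = 24.395
  [1→3]: (48.79+30.27)/2 × 2 = 79.06
  [3→3.25]: (30.27+27.56)/2 × 0.25 = 7.22875
  [3.25→5.25]: (27.56+12.47)/2 × 2 = 40.03
  [5.25→9.25]: (12.47+2.46)/2 × 4 = 29.86
  [9.25→15.25]: (2.46+0.22)/2 × 6 = 8.04
  Sum = 188.61375 mg/L·h
F = (AUC_ev/D_ev)/(AUC_iv/D_iv) = (188.61375/100)/(234/100) = 1.8861375/2.34 = 0.8060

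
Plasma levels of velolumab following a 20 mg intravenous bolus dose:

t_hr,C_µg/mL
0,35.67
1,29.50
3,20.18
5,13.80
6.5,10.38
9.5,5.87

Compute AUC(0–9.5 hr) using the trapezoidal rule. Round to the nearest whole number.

Trapezoidal AUC_0→9.5:
  [0→1]: (35.67+29.50)/2 × 1 = 32.585
  [1→3]: (29.50+20.18)/2 × 2 = 49.68
  [3→5]: (20.18+13.80)/2 × 2 = 33.98
  [5→6.5]: (13.80+10.38)/2 × 1.5 = 18.135
  [6.5→9.5]: (10.38+5.87)/2 × 3 = 24.375
  Sum = 158.755 µg/mL·hr

AUC = 159 µg/mL·hr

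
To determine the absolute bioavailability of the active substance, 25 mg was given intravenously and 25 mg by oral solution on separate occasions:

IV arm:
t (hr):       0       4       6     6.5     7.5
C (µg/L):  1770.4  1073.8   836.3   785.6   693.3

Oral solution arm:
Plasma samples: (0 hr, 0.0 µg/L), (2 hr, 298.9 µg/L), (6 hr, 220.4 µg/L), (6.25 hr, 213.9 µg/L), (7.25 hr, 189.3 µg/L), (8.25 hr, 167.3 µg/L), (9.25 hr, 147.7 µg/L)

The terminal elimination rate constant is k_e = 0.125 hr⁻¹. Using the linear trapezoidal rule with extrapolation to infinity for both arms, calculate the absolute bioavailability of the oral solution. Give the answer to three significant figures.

F = 0.218

Trapezoidal AUC_0→7.5 (IV):
  [0→4]: (1770.4+1073.8)/2 × 4 = 5688.4
  [4→6]: (1073.8+836.3)/2 × 2 = 1910.1
  [6→6.5]: (836.3+785.6)/2 × 0.5 = 405.475
  [6.5→7.5]: (785.6+693.3)/2 × 1 = 739.45
  Sum = 8743.425 µg/L·hr
IV tail: 693.3/0.125 = 5546.400; AUC_iv,0→∞ = 8743.425 + 5546.400 = 14289.825 µg/L·hr
Trapezoidal AUC_0→9.25 (oral solution):
  [0→2]: (0.0+298.9)/2 × 2 = 298.9
  [2→6]: (298.9+220.4)/2 × 4 = 1038.6
  [6→6.25]: (220.4+213.9)/2 × 0.25 = 54.2875
  [6.25→7.25]: (213.9+189.3)/2 × 1 = 201.6
  [7.25→8.25]: (189.3+167.3)/2 × 1 = 178.3
  [8.25→9.25]: (167.3+147.7)/2 × 1 = 157.5
  Sum = 1929.1875 µg/L·hr
oral solution tail: 147.7/0.125 = 1181.600; AUC_ev,0→∞ = 1929.1875 + 1181.600 = 3110.7875 µg/L·hr
F = (AUC_ev/D_ev)/(AUC_iv/D_iv) = (3110.7875/25)/(14289.825/25) = 124.4315/571.593 = 0.2177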